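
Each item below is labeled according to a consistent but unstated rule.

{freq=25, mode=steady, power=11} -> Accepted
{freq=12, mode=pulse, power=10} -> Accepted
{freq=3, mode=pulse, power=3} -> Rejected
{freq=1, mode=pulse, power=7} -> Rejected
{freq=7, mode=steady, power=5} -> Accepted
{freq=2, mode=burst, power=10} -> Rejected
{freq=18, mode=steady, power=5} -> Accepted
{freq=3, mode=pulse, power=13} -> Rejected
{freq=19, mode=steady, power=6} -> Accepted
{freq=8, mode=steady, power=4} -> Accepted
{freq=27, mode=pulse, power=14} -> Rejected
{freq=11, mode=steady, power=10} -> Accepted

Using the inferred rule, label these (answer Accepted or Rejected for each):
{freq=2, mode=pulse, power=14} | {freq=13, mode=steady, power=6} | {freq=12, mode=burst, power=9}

Rejected, Accepted, Accepted

The distinguishing property — freq ≥ 7 AND freq ≤ 25 — holds for all the 'Accepted' cases and none of the 'Rejected' cases.
Rejected: {freq=2, mode=pulse, power=14}, since freq = 2.
Accepted: {freq=13, mode=steady, power=6}, since freq = 13.
Accepted: {freq=12, mode=burst, power=9}, since freq = 12.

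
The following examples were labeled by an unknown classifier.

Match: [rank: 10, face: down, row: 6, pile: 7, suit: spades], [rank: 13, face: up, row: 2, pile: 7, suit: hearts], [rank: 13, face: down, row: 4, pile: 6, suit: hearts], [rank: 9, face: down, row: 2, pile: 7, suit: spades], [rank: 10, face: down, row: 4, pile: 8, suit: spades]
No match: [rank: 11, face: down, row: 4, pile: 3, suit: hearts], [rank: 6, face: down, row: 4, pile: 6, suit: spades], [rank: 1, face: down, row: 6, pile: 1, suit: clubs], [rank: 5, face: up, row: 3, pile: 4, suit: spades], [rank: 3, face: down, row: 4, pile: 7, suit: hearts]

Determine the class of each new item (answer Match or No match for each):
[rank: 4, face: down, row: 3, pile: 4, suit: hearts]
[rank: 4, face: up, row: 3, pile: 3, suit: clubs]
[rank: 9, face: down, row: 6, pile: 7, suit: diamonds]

The rule appears to be: pile ≥ 4 AND rank ≥ 9.
[rank: 4, face: down, row: 3, pile: 4, suit: hearts]: No match (pile = 4, rank = 4). [rank: 4, face: up, row: 3, pile: 3, suit: clubs]: No match (pile = 3, rank = 4). [rank: 9, face: down, row: 6, pile: 7, suit: diamonds]: Match (pile = 7, rank = 9).

No match, No match, Match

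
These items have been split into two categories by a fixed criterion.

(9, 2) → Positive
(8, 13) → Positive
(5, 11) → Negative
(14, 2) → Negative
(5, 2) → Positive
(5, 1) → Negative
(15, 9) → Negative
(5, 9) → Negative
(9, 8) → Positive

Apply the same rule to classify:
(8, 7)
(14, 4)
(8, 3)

Positive, Negative, Positive

Every 'Positive' example satisfies: sum is odd. None of the 'Negative' examples do.
(8, 7): 8+7 = 15, matches → Positive.
(14, 4): 14+4 = 18, fails this test → Negative.
(8, 3): 8+3 = 11, matches → Positive.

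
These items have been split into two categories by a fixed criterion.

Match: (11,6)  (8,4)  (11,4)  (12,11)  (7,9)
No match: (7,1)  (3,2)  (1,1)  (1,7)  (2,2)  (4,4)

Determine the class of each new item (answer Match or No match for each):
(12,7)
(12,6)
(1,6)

Match, Match, No match

The pattern is that an item is 'Match' exactly when: sum ≥ 12.
(12,7) — 12+7 = 19, hence Match. (12,6) — 12+6 = 18, hence Match. (1,6) — 1+6 = 7, hence No match.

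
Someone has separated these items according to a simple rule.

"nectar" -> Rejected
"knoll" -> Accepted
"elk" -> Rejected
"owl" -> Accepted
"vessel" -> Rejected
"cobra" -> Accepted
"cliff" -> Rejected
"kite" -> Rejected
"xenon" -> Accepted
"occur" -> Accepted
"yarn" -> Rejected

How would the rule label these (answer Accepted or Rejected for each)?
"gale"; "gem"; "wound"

All 'Accepted' examples share one property — contains 'o' — and every 'Rejected' example lacks it.
"gale": no 'o' — lacks this property, so Rejected. "gem": no 'o' — lacks this property, so Rejected. "wound": has 'o' — meets the rule, so Accepted.

Rejected, Rejected, Accepted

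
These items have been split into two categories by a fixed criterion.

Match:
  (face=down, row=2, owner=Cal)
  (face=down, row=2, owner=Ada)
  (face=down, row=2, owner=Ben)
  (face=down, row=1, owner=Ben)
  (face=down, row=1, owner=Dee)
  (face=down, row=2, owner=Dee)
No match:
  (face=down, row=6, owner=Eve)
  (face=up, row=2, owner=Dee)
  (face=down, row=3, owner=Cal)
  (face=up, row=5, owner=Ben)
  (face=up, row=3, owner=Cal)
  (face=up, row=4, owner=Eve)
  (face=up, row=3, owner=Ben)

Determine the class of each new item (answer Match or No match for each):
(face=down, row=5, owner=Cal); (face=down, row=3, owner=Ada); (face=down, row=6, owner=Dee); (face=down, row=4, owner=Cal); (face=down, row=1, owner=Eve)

No match, No match, No match, No match, Match

A rule that fits every label: face is down AND row ≤ 2 — true of each 'Match' example, false of each 'No match' one.
(face=down, row=5, owner=Cal): face is down, row = 5, fails this test → No match. (face=down, row=3, owner=Ada): face is down, row = 3, fails this test → No match. (face=down, row=6, owner=Dee): face is down, row = 6, fails this test → No match. (face=down, row=4, owner=Cal): face is down, row = 4, fails this test → No match. (face=down, row=1, owner=Eve): face is down, row = 1, satisfies this → Match.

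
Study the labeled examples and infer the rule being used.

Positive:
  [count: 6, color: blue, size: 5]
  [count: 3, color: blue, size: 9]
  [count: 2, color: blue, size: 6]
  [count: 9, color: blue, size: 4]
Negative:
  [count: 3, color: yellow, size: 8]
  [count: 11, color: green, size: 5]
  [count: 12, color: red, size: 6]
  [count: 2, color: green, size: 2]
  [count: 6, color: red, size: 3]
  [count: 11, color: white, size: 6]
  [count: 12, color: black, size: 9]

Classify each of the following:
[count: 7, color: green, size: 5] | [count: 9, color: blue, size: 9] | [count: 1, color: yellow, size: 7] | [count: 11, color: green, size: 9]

The rule appears to be: color is blue.

Negative, Positive, Negative, Negative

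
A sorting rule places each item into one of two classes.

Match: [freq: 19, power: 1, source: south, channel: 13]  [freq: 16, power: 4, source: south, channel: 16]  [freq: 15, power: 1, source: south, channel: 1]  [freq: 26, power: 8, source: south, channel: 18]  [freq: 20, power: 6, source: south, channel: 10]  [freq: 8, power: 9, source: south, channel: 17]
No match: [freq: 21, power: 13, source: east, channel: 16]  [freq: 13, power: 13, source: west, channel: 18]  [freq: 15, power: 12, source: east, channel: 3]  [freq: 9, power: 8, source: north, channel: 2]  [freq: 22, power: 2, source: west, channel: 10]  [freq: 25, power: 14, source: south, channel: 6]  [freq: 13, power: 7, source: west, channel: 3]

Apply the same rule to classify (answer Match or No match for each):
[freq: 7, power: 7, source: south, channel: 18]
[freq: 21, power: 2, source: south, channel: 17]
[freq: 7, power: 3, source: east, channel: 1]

Match, Match, No match

A rule that fits every label: source is south AND power ≤ 9 — true of each 'Match' example, false of each 'No match' one.
[freq: 7, power: 7, source: south, channel: 18] → source is south, power = 7 → Match.
[freq: 21, power: 2, source: south, channel: 17] → source is south, power = 2 → Match.
[freq: 7, power: 3, source: east, channel: 1] → source is east, power = 3 → No match.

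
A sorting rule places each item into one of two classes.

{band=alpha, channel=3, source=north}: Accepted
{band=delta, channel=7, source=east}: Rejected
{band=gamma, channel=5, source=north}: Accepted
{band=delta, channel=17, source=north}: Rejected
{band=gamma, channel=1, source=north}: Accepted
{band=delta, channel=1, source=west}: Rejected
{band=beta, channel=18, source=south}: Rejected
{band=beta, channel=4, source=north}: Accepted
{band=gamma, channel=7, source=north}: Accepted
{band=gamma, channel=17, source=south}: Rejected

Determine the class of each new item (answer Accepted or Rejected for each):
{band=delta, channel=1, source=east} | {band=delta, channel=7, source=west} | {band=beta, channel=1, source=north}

Rejected, Rejected, Accepted

Every 'Accepted' example satisfies: source is north AND channel ≤ 7. None of the 'Rejected' examples do.
Rejected: {band=delta, channel=1, source=east}, since source is east, channel = 1.
Rejected: {band=delta, channel=7, source=west}, since source is west, channel = 7.
Accepted: {band=beta, channel=1, source=north}, since source is north, channel = 1.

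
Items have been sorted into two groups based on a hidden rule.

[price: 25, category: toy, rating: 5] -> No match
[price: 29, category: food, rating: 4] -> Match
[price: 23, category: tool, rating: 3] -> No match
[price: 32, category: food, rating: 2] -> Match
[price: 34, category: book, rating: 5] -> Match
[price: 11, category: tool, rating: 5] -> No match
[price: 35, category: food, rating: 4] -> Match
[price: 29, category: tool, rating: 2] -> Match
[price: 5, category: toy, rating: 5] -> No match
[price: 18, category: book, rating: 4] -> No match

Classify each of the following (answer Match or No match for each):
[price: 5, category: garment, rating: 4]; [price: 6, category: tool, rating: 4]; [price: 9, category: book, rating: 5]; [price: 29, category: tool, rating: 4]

No match, No match, No match, Match

'Match' ⟺ price ≥ 29.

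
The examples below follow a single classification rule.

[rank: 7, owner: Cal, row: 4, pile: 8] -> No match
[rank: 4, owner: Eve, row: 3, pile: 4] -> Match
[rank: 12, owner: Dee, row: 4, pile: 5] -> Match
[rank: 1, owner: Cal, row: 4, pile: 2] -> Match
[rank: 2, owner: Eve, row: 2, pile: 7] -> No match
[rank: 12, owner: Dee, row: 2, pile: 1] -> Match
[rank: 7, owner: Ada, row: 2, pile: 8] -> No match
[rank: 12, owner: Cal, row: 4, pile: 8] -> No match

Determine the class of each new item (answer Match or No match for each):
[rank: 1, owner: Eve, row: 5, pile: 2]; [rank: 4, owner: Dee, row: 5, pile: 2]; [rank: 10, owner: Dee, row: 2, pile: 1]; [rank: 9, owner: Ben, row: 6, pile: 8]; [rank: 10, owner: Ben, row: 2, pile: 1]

Match, Match, Match, No match, Match

The distinguishing property — pile ≤ 5 — holds for all the 'Match' cases and none of the 'No match' cases.
Match: [rank: 1, owner: Eve, row: 5, pile: 2], since pile = 2. Match: [rank: 4, owner: Dee, row: 5, pile: 2], since pile = 2. Match: [rank: 10, owner: Dee, row: 2, pile: 1], since pile = 1. No match: [rank: 9, owner: Ben, row: 6, pile: 8], since pile = 8. Match: [rank: 10, owner: Ben, row: 2, pile: 1], since pile = 1.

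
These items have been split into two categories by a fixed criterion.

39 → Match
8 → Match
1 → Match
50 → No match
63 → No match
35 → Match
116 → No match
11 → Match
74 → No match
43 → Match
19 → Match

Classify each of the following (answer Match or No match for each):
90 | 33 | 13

The pattern is that an item is 'Match' exactly when: at most 43.
90: 90 > 43, fails this test → No match. 33: 33 ≤ 43, meets the rule → Match. 13: 13 ≤ 43, meets the rule → Match.

No match, Match, Match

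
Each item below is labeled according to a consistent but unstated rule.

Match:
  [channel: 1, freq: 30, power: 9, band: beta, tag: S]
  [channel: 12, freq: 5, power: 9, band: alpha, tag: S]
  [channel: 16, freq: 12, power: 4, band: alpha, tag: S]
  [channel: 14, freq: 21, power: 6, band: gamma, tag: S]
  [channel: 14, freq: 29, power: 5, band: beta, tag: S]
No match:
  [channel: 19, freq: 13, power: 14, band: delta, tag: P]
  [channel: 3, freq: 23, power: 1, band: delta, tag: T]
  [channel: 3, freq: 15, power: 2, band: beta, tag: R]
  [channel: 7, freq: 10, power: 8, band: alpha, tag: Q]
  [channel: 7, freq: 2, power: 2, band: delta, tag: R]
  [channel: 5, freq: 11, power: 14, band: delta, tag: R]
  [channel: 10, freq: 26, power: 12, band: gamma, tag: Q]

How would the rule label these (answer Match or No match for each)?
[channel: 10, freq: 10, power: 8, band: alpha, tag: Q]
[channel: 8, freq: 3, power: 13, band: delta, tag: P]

No match, No match

Comparing the two groups points to one rule — tag is S.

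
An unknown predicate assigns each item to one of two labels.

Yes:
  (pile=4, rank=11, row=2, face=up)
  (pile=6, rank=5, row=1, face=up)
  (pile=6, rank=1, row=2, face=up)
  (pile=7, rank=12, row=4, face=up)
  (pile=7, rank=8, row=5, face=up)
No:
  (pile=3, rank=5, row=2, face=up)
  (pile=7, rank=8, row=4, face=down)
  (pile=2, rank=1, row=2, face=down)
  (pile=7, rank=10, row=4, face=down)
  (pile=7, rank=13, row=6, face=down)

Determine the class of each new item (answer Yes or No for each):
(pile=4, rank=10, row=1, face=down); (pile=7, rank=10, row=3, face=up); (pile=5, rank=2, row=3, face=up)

The simplest hypothesis consistent with all the labels is: face is up AND pile ≥ 4.
(pile=4, rank=10, row=1, face=down): No (face is down, pile = 4).
(pile=7, rank=10, row=3, face=up): Yes (face is up, pile = 7).
(pile=5, rank=2, row=3, face=up): Yes (face is up, pile = 5).

No, Yes, Yes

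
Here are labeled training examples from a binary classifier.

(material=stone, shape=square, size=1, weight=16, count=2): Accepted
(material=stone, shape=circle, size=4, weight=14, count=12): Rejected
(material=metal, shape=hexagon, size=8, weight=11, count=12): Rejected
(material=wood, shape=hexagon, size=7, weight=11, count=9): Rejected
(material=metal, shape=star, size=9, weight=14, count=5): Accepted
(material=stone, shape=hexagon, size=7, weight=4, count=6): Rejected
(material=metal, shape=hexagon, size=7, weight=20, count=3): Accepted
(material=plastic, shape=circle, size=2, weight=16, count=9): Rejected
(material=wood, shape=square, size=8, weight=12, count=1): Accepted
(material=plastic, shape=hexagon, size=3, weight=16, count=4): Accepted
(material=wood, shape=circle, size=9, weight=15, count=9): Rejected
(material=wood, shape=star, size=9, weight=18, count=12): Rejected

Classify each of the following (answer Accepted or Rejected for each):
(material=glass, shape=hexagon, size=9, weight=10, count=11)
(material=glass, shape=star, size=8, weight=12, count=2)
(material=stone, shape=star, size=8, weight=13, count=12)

Rejected, Accepted, Rejected

A rule that fits every label: count ≤ 5 — true of each 'Accepted' example, false of each 'Rejected' one.
Rejected: (material=glass, shape=hexagon, size=9, weight=10, count=11), since count = 11. Accepted: (material=glass, shape=star, size=8, weight=12, count=2), since count = 2. Rejected: (material=stone, shape=star, size=8, weight=13, count=12), since count = 12.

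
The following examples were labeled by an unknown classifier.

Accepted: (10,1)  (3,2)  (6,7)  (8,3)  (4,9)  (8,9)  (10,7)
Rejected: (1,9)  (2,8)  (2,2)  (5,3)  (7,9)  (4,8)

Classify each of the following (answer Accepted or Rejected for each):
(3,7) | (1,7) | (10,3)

Rejected, Rejected, Accepted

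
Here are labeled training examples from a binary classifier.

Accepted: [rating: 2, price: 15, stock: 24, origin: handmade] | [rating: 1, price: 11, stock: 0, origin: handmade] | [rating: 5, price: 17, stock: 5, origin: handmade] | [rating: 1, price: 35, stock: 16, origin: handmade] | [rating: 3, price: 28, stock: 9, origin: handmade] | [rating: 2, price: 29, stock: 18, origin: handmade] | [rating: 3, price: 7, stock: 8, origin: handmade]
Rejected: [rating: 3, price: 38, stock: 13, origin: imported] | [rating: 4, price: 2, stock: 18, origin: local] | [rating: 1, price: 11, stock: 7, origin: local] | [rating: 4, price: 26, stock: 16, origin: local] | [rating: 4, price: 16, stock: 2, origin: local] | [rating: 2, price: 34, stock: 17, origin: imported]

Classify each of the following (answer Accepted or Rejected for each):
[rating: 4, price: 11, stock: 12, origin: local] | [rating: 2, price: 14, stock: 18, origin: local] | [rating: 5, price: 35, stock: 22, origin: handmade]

Rejected, Rejected, Accepted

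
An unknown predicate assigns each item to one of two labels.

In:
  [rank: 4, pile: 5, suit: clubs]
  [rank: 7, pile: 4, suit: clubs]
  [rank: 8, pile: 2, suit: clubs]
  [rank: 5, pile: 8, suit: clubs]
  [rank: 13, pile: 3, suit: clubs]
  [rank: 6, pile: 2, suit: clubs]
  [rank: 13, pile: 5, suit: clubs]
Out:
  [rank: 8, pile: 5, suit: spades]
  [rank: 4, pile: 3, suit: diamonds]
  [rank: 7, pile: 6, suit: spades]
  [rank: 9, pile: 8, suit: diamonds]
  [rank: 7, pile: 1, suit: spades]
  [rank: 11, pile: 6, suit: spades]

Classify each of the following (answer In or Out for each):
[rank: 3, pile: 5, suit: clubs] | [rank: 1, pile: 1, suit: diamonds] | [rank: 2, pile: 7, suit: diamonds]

In, Out, Out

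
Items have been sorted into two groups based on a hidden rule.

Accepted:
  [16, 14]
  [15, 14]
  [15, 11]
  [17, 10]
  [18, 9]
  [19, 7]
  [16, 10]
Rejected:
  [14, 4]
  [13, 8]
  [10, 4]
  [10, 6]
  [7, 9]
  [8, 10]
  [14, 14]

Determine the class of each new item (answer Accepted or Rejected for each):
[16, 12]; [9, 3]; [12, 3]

The pattern is that an item is 'Accepted' exactly when: first ≥ 15.
Accepted: [16, 12], since first 16. Rejected: [9, 3], since first 9. Rejected: [12, 3], since first 12.

Accepted, Rejected, Rejected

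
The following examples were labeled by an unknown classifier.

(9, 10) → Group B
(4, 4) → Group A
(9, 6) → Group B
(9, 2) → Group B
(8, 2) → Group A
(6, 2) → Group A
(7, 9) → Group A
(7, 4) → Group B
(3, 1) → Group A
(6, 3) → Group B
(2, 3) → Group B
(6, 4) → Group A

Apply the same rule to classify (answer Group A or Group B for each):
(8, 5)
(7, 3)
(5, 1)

The common property of the 'Group A' items is: sum is even. No 'Group B' item has it.
(8, 5): Group B (8+5 = 13).
(7, 3): Group A (7+3 = 10).
(5, 1): Group A (5+1 = 6).

Group B, Group A, Group A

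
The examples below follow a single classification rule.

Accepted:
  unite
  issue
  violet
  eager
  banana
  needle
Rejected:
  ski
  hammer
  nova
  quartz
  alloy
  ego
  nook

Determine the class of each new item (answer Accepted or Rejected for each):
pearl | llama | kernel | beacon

The distinguishing property — has ≥ 3 vowels — holds for all the 'Accepted' cases and none of the 'Rejected' cases.
pearl: 2 vowels, lacks this property → Rejected.
llama: 2 vowels, lacks this property → Rejected.
kernel: 2 vowels, lacks this property → Rejected.
beacon: 3 vowels, matches → Accepted.

Rejected, Rejected, Rejected, Accepted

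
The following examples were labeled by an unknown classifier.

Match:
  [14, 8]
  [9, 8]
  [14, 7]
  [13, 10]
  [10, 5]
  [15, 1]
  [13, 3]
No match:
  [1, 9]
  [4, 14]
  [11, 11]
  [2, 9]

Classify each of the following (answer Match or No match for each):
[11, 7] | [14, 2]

The rule appears to be: first > second.
[11, 7]: Match (11 > 7).
[14, 2]: Match (14 > 2).

Match, Match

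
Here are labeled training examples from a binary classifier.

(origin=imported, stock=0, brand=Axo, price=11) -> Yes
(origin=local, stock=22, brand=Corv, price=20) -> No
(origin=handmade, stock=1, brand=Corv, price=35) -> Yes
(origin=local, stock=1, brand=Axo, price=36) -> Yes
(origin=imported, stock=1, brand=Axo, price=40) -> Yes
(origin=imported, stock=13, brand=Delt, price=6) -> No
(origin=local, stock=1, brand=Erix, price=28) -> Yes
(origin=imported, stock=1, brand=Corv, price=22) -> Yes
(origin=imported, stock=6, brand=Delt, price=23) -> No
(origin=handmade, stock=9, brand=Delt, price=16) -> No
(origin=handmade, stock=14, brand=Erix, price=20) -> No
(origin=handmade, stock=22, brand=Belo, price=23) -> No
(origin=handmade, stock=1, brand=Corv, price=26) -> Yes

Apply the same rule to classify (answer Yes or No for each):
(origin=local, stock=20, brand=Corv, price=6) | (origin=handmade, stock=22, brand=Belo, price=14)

No, No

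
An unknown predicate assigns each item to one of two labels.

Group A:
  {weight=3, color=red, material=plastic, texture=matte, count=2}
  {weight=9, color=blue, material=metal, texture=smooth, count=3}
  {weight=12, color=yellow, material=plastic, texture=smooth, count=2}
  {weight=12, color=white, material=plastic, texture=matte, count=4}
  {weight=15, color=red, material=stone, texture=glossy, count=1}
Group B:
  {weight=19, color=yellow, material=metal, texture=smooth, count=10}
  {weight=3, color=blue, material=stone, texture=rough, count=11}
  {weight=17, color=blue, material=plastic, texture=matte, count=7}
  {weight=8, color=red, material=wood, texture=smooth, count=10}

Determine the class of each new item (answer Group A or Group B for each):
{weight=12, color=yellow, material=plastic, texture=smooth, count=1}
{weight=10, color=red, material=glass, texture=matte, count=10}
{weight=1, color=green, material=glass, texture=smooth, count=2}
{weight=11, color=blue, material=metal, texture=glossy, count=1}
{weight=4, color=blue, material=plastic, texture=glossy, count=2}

Group A, Group B, Group A, Group A, Group A

The classifier is using: count ≤ 4.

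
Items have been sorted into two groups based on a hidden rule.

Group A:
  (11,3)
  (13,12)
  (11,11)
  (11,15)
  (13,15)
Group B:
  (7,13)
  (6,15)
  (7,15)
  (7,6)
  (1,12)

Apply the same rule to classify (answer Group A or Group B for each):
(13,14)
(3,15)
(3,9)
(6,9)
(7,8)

Group A, Group B, Group B, Group B, Group B

'Group A' ⟺ first ≥ 11.
(13,14): Group A (first 13).
(3,15): Group B (first 3).
(3,9): Group B (first 3).
(6,9): Group B (first 6).
(7,8): Group B (first 7).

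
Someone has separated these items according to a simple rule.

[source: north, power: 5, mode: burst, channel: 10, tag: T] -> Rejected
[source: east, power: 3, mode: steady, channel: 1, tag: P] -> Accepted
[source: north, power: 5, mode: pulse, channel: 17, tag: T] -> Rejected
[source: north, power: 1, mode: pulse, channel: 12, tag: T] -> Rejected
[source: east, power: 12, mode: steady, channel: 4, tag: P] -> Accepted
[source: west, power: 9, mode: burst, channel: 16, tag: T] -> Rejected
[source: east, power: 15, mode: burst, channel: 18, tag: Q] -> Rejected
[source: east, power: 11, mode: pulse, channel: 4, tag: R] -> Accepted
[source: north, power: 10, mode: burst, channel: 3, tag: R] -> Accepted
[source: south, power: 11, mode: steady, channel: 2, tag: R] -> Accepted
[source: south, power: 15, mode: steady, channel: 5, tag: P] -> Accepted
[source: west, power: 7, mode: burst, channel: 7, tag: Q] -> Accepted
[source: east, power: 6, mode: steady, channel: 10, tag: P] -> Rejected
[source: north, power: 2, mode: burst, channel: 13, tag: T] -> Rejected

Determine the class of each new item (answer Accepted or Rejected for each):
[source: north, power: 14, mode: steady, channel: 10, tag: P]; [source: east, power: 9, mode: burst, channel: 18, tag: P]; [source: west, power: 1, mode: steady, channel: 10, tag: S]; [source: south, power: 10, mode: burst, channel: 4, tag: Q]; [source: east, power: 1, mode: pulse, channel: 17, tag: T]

The simplest hypothesis consistent with all the labels is: channel ≤ 7.
[source: north, power: 14, mode: steady, channel: 10, tag: P]: channel = 10 — does not fit, so Rejected. [source: east, power: 9, mode: burst, channel: 18, tag: P]: channel = 18 — does not fit, so Rejected. [source: west, power: 1, mode: steady, channel: 10, tag: S]: channel = 10 — does not fit, so Rejected. [source: south, power: 10, mode: burst, channel: 4, tag: Q]: channel = 4 — qualifies, so Accepted. [source: east, power: 1, mode: pulse, channel: 17, tag: T]: channel = 17 — does not fit, so Rejected.

Rejected, Rejected, Rejected, Accepted, Rejected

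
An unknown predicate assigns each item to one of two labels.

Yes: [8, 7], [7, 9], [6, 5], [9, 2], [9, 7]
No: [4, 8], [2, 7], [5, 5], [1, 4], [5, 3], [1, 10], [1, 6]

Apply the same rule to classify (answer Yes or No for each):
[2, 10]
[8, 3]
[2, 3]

No, Yes, No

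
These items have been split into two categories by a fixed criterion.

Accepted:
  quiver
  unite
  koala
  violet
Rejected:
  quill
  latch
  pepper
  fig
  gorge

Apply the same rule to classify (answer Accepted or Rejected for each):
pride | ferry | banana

Rejected, Rejected, Accepted

Every 'Accepted' example satisfies: has ≥ 3 vowels. None of the 'Rejected' examples do.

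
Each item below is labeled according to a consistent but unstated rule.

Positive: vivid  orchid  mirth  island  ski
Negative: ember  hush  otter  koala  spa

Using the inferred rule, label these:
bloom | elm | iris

Checking candidate rules against both groups, what survives is: contains 'i'.
bloom — no 'i', hence Negative.
elm — no 'i', hence Negative.
iris — has 'i', hence Positive.

Negative, Negative, Positive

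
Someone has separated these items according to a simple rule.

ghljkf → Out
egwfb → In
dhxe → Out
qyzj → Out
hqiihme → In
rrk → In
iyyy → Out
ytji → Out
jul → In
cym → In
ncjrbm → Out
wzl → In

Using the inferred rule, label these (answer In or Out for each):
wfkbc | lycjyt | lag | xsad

All 'In' examples share one property — odd length — and every 'Out' example lacks it.

In, Out, In, Out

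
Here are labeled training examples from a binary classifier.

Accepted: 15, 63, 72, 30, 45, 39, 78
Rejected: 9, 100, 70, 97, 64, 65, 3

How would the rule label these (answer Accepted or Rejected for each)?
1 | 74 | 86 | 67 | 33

Rejected, Rejected, Rejected, Rejected, Accepted

The common property of the 'Accepted' items is: multiple of 3 AND at least 15. No 'Rejected' item has it.
1: 1 = 3·0 + 1, 1 < 15, fails this test → Rejected.
74: 74 = 3·24 + 2, 74 ≥ 15, fails this test → Rejected.
86: 86 = 3·28 + 2, 86 ≥ 15, fails this test → Rejected.
67: 67 = 3·22 + 1, 67 ≥ 15, fails this test → Rejected.
33: 33 = 3·11, 33 ≥ 15, checks out → Accepted.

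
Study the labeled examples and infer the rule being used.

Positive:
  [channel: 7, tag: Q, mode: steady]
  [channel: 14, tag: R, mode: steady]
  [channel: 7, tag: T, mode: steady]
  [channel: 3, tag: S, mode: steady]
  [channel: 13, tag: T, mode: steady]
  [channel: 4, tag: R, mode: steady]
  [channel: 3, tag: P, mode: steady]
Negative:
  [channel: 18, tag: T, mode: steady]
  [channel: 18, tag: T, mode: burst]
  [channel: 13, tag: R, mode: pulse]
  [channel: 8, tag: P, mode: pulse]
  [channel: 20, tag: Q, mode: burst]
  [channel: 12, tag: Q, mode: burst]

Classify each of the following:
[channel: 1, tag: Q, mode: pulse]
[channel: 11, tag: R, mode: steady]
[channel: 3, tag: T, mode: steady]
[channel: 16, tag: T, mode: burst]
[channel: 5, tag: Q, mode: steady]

Negative, Positive, Positive, Negative, Positive

The common property of the 'Positive' items is: mode is steady AND channel ≤ 14. No 'Negative' item has it.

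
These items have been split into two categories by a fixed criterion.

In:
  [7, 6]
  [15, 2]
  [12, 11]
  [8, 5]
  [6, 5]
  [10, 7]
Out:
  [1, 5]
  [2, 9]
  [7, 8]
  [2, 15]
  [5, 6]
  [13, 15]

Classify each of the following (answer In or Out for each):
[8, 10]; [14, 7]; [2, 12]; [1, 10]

One predicate separates the groups cleanly: first > second.

Out, In, Out, Out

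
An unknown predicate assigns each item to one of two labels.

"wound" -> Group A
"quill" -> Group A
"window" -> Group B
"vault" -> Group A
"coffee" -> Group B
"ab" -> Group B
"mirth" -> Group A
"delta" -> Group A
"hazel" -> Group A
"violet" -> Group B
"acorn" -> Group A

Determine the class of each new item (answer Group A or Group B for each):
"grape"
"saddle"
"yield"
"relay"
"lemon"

Group A, Group B, Group A, Group A, Group A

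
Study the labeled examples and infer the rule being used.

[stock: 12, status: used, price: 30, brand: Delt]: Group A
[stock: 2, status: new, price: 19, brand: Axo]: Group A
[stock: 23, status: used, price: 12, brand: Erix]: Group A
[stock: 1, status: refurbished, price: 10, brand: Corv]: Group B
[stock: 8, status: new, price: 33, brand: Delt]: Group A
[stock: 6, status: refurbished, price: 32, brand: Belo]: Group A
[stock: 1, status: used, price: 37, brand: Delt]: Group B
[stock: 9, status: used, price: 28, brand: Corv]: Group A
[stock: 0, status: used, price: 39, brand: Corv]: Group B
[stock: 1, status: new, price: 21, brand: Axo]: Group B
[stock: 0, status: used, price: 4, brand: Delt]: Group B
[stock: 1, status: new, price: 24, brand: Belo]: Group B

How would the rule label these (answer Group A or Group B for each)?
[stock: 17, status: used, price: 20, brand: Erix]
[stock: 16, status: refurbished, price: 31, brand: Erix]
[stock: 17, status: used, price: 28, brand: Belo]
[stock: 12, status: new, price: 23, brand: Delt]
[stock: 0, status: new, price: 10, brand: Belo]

Group A, Group A, Group A, Group A, Group B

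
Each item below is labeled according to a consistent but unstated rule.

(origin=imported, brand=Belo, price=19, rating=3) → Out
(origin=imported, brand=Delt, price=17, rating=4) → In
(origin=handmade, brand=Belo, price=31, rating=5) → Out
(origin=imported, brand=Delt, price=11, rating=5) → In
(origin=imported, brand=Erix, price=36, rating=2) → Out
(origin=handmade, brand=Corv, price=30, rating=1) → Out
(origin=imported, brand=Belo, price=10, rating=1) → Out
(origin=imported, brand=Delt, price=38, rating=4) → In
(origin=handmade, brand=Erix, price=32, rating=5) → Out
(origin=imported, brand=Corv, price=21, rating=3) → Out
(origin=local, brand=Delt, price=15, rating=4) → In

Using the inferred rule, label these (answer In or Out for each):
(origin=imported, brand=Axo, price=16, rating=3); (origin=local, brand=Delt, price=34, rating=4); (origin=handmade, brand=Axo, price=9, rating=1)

Out, In, Out

Rule: brand is Delt. This holds for each 'In' example and fails for each 'Out' one.
(origin=imported, brand=Axo, price=16, rating=3): brand is Axo — fails the rule, so Out. (origin=local, brand=Delt, price=34, rating=4): brand is Delt — matches, so In. (origin=handmade, brand=Axo, price=9, rating=1): brand is Axo — fails the rule, so Out.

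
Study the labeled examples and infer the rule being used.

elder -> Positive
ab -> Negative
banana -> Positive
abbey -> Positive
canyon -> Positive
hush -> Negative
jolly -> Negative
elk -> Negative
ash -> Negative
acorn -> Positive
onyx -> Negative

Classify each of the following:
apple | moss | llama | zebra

Positive, Negative, Positive, Positive

Every 'Positive' example satisfies: has ≥ 2 vowels. None of the 'Negative' examples do.
apple — 2 vowels, hence Positive.
moss — 1 vowel, hence Negative.
llama — 2 vowels, hence Positive.
zebra — 2 vowels, hence Positive.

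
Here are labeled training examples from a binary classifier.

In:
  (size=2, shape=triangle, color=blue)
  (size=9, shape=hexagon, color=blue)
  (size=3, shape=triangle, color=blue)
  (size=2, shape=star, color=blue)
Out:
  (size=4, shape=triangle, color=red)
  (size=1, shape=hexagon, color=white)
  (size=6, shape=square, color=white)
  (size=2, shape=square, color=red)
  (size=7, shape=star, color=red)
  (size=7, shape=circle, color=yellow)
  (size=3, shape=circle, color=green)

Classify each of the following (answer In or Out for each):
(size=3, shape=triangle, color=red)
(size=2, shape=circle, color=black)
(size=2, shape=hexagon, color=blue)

Out, Out, In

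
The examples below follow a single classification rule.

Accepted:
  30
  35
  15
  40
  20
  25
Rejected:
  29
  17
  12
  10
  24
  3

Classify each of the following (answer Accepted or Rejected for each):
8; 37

Rejected, Rejected

The simplest hypothesis consistent with all the labels is: multiple of 5 AND at least 12.
8: Rejected (8 = 5·1 + 3, 8 < 12). 37: Rejected (37 = 5·7 + 2, 37 ≥ 12).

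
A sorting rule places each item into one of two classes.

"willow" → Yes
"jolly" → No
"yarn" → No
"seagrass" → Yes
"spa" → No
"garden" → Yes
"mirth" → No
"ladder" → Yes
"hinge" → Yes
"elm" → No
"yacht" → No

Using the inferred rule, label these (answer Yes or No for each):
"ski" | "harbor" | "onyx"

No, Yes, No

'Yes' ⟺ has ≥ 2 vowels.
"ski": No (1 vowel). "harbor": Yes (2 vowels). "onyx": No (1 vowel).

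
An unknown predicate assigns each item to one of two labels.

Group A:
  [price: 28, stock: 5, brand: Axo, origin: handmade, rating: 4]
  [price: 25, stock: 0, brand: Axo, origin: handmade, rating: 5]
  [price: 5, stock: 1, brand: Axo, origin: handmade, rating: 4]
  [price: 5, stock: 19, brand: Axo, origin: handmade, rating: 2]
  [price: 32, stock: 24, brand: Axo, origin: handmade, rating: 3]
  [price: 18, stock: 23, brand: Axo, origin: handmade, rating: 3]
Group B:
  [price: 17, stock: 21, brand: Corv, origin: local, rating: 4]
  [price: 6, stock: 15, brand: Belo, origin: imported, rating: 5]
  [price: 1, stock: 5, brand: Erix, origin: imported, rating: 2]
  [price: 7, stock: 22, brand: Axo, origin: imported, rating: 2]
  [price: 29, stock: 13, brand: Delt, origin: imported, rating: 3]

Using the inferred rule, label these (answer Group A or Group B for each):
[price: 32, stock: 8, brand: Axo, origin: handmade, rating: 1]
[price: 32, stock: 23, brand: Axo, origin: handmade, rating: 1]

Group A, Group A

The common property of the 'Group A' items is: origin is handmade. No 'Group B' item has it.
Group A: [price: 32, stock: 8, brand: Axo, origin: handmade, rating: 1], since origin is handmade.
Group A: [price: 32, stock: 23, brand: Axo, origin: handmade, rating: 1], since origin is handmade.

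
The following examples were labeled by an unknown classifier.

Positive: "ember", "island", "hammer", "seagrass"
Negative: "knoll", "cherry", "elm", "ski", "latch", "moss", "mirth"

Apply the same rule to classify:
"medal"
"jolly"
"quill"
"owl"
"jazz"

Positive, Negative, Positive, Negative, Negative

One predicate separates the groups cleanly: has ≥ 2 vowels.
"medal" → 2 vowels → Positive.
"jolly" → 1 vowel → Negative.
"quill" → 2 vowels → Positive.
"owl" → 1 vowel → Negative.
"jazz" → 1 vowel → Negative.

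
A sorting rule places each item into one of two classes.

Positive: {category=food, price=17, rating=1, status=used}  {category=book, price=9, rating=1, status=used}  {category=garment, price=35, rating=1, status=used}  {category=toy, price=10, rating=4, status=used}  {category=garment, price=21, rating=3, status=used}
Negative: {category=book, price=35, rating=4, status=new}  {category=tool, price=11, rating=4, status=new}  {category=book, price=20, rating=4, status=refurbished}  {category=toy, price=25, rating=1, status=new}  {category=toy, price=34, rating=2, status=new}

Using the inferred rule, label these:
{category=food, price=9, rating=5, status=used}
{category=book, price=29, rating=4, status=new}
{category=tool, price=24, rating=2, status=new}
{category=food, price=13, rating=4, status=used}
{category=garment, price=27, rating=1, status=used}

Every 'Positive' example satisfies: status is used. None of the 'Negative' examples do.

Positive, Negative, Negative, Positive, Positive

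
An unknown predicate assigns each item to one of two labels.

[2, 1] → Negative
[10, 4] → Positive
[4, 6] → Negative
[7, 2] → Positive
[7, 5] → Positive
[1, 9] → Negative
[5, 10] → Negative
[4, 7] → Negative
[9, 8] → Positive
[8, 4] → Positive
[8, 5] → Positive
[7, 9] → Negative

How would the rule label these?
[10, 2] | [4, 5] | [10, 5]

Positive, Negative, Positive

The simplest hypothesis consistent with all the labels is: first > second AND sum ≥ 9.
[10, 2] → 10 > 2, 10+2 = 12 → Positive.
[4, 5] → 4 < 5, 4+5 = 9 → Negative.
[10, 5] → 10 > 5, 10+5 = 15 → Positive.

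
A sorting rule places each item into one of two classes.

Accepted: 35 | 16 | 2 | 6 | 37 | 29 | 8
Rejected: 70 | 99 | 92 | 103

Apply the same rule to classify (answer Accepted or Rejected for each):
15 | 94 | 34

All 'Accepted' examples share one property — at most 37 — and every 'Rejected' example lacks it.
15: Accepted (15 ≤ 37).
94: Rejected (94 > 37).
34: Accepted (34 ≤ 37).

Accepted, Rejected, Accepted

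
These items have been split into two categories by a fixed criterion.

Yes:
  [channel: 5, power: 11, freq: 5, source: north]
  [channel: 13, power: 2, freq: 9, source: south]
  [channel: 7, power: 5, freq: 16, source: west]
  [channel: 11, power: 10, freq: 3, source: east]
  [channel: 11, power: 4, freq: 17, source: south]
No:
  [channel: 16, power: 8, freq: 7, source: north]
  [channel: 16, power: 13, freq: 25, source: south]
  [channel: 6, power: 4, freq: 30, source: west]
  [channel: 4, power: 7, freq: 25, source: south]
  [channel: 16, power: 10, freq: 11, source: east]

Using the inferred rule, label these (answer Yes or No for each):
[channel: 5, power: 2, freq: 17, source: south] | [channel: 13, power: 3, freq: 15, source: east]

One predicate separates the groups cleanly: channel is odd.
[channel: 5, power: 2, freq: 17, source: south]: Yes (channel = 5). [channel: 13, power: 3, freq: 15, source: east]: Yes (channel = 13).

Yes, Yes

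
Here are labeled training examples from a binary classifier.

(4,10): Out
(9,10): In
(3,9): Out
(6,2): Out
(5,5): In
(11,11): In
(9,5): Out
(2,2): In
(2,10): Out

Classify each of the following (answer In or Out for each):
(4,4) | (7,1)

In, Out

A rule that fits every label: |first − second| ≤ 1 — true of each 'In' example, false of each 'Out' one.
(4,4) — |4−4| = 0, hence In.
(7,1) — |7−1| = 6, hence Out.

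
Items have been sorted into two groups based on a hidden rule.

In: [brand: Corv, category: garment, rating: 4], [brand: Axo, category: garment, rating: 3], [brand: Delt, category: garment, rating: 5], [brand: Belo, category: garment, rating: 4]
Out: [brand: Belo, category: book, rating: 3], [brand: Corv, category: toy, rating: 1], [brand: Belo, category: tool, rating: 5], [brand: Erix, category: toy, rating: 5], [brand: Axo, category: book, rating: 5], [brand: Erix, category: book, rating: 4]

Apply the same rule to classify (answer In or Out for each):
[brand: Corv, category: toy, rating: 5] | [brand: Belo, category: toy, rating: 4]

Out, Out

A rule that fits every label: category is garment — true of each 'In' example, false of each 'Out' one.
[brand: Corv, category: toy, rating: 5]: Out (category is toy).
[brand: Belo, category: toy, rating: 4]: Out (category is toy).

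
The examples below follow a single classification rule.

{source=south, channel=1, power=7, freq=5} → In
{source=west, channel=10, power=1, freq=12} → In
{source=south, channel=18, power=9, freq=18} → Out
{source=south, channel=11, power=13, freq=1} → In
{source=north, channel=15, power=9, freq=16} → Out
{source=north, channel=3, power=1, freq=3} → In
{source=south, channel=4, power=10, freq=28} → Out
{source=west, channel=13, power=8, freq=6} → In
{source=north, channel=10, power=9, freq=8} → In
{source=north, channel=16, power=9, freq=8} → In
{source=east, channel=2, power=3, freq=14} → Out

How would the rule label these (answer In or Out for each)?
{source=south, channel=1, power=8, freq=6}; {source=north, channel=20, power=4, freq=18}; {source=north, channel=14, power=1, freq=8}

One predicate separates the groups cleanly: freq ≤ 12.
{source=south, channel=1, power=8, freq=6}: freq = 6 — qualifies, so In. {source=north, channel=20, power=4, freq=18}: freq = 18 — does not pass, so Out. {source=north, channel=14, power=1, freq=8}: freq = 8 — qualifies, so In.

In, Out, In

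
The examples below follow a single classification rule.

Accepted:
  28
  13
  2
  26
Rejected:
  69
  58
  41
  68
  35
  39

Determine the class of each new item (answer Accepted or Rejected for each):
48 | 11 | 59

Rejected, Accepted, Rejected

The simplest hypothesis consistent with all the labels is: at most 28.
Rejected: 48, since 48 > 28. Accepted: 11, since 11 ≤ 28. Rejected: 59, since 59 > 28.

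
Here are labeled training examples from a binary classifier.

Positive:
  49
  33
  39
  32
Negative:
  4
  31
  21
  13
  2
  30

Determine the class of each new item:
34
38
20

Rule: at least 32. This holds for each 'Positive' example and fails for each 'Negative' one.
34: 34 ≥ 32, qualifies → Positive.
38: 38 ≥ 32, qualifies → Positive.
20: 20 < 32, doesn't match → Negative.

Positive, Positive, Negative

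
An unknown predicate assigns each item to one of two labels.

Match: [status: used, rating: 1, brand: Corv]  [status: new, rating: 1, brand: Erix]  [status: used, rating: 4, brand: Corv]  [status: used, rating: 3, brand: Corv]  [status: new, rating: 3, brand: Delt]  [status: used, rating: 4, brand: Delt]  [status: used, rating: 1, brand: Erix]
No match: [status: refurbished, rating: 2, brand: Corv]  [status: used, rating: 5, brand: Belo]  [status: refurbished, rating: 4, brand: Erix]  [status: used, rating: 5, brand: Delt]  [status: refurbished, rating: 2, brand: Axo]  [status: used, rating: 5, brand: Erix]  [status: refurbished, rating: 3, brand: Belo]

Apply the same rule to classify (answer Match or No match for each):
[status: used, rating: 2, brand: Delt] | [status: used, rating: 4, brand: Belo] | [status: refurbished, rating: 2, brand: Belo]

Match, Match, No match

The rule appears to be: status is not refurbished AND rating ≤ 4.
[status: used, rating: 2, brand: Delt] → status is used, rating = 2 → Match. [status: used, rating: 4, brand: Belo] → status is used, rating = 4 → Match. [status: refurbished, rating: 2, brand: Belo] → status is refurbished, rating = 2 → No match.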